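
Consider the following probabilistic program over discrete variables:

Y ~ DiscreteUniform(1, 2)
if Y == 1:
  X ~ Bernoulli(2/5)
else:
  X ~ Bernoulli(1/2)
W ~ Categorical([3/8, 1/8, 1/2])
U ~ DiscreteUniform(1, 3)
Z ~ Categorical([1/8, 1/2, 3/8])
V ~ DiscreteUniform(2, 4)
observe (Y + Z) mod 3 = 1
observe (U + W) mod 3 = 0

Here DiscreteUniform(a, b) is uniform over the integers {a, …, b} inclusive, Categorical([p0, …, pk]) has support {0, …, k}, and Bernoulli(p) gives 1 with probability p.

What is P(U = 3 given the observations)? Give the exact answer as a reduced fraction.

Enumerate traces; 36 have nonzero weight after conditioning:
  (Y=1, X=0, W=0, U=3, Z=0, V=2) weight 1/640
  (Y=1, X=0, W=0, U=3, Z=0, V=3) weight 1/640
  (Y=1, X=0, W=0, U=3, Z=0, V=4) weight 1/640
  (Y=1, X=0, W=1, U=2, Z=0, V=2) weight 1/1920
  (Y=1, X=0, W=1, U=2, Z=0, V=3) weight 1/1920
  (Y=1, X=0, W=1, U=2, Z=0, V=4) weight 1/1920
  (Y=1, X=0, W=2, U=1, Z=0, V=2) weight 1/480
  (Y=1, X=0, W=2, U=1, Z=0, V=3) weight 1/480
  … 28 more
Group by U:
  weight(U=1) = 1/24
  weight(U=2) = 1/96
  weight(U=3) = 1/32
Total weight = 1/24 + 1/96 + 1/32 = 1/12
P(U=1 | obs) = 1/24 / 1/12 = 1/2
P(U=2 | obs) = 1/96 / 1/12 = 1/8
P(U=3 | obs) = 1/32 / 1/12 = 3/8

P(U = 3 | obs) = 3/8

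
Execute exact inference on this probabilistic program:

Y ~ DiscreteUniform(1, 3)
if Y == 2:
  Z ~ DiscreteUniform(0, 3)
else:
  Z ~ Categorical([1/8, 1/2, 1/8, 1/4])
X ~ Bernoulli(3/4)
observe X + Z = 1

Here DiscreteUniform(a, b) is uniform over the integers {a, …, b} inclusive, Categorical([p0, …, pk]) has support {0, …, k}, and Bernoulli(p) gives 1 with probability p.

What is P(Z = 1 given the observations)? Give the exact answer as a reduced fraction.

Enumerate traces; 6 have nonzero weight after conditioning:
  (Y=1, Z=0, X=1) weight 1/32
  (Y=1, Z=1, X=0) weight 1/24
  (Y=2, Z=0, X=1) weight 1/16
  (Y=2, Z=1, X=0) weight 1/48
  (Y=3, Z=0, X=1) weight 1/32
  (Y=3, Z=1, X=0) weight 1/24
Group by Z:
  weight(Z=0) = 1/8
  weight(Z=1) = 5/48
Total weight = 1/8 + 5/48 = 11/48
P(Z=0 | obs) = 1/8 / 11/48 = 6/11
P(Z=1 | obs) = 5/48 / 11/48 = 5/11

P(Z = 1 | obs) = 5/11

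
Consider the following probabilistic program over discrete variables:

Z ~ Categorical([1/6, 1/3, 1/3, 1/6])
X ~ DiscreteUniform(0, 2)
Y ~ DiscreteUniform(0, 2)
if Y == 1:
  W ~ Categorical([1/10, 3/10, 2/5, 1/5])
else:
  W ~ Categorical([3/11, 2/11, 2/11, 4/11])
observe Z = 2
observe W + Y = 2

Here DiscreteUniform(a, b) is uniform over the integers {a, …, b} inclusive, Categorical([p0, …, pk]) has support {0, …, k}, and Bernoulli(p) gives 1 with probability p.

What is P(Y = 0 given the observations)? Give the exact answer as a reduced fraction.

P(Y = 0 | obs) = 20/83

Enumerate traces; 9 have nonzero weight after conditioning:
  (Z=2, X=0, Y=0, W=2) weight 2/297
  (Z=2, X=0, Y=1, W=1) weight 1/90
  (Z=2, X=0, Y=2, W=0) weight 1/99
  (Z=2, X=1, Y=0, W=2) weight 2/297
  (Z=2, X=1, Y=1, W=1) weight 1/90
  (Z=2, X=1, Y=2, W=0) weight 1/99
  (Z=2, X=2, Y=0, W=2) weight 2/297
  (Z=2, X=2, Y=1, W=1) weight 1/90
  … 1 more
Group by Y:
  weight(Y=0) = 2/99
  weight(Y=1) = 1/30
  weight(Y=2) = 1/33
Total weight = 2/99 + 1/30 + 1/33 = 83/990
P(Y=0 | obs) = 2/99 / 83/990 = 20/83
P(Y=1 | obs) = 1/30 / 83/990 = 33/83
P(Y=2 | obs) = 1/33 / 83/990 = 30/83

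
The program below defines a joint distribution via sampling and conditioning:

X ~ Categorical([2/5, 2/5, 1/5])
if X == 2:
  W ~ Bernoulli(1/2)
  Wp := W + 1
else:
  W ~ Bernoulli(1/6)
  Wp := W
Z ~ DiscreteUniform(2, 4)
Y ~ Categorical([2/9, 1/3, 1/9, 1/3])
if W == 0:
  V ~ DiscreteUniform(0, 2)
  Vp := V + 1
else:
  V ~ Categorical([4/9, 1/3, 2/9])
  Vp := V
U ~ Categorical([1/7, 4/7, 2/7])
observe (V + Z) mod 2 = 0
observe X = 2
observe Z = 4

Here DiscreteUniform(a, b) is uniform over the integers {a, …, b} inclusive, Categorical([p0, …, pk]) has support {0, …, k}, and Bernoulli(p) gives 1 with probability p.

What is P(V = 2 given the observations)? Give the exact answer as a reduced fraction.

P(V = 2 | obs) = 5/12

Enumerate traces; 48 have nonzero weight after conditioning:
  (X=2, W=0, Z=4, Y=0, V=0, U=0) weight 1/2835
  (X=2, W=0, Z=4, Y=0, V=0, U=1) weight 4/2835
  (X=2, W=0, Z=4, Y=0, V=0, U=2) weight 2/2835
  (X=2, W=0, Z=4, Y=0, V=2, U=0) weight 1/2835
  (X=2, W=0, Z=4, Y=0, V=2, U=1) weight 4/2835
  (X=2, W=0, Z=4, Y=0, V=2, U=2) weight 2/2835
  (X=2, W=0, Z=4, Y=1, V=0, U=0) weight 1/1890
  (X=2, W=0, Z=4, Y=1, V=0, U=1) weight 2/945
  … 40 more
Group by V:
  weight(V=0) = 7/270
  weight(V=2) = 1/54
Total weight = 7/270 + 1/54 = 2/45
P(V=0 | obs) = 7/270 / 2/45 = 7/12
P(V=2 | obs) = 1/54 / 2/45 = 5/12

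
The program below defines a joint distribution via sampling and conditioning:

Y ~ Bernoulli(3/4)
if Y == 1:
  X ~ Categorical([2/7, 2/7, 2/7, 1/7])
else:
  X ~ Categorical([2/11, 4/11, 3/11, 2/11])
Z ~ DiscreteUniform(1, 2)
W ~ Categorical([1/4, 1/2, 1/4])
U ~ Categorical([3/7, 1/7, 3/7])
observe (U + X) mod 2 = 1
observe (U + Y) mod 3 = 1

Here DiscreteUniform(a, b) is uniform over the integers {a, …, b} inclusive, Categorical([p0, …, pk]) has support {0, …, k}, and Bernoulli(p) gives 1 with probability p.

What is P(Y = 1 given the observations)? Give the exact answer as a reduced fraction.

P(Y = 1 | obs) = 297/332

Enumerate traces; 24 have nonzero weight after conditioning:
  (Y=0, X=0, Z=1, W=0, U=1) weight 1/1232
  (Y=0, X=0, Z=1, W=1, U=1) weight 1/616
  (Y=0, X=0, Z=1, W=2, U=1) weight 1/1232
  (Y=0, X=0, Z=2, W=0, U=1) weight 1/1232
  (Y=0, X=0, Z=2, W=1, U=1) weight 1/616
  (Y=0, X=0, Z=2, W=2, U=1) weight 1/1232
  (Y=0, X=2, Z=1, W=0, U=1) weight 3/2464
  (Y=0, X=2, Z=1, W=1, U=1) weight 3/1232
  (Y=1, X=1, Z=1, W=0, U=0) weight 9/784
  … 15 more
Group by Y:
  weight(Y=0) = 5/308
  weight(Y=1) = 27/196
Total weight = 5/308 + 27/196 = 83/539
P(Y=0 | obs) = 5/308 / 83/539 = 35/332
P(Y=1 | obs) = 27/196 / 83/539 = 297/332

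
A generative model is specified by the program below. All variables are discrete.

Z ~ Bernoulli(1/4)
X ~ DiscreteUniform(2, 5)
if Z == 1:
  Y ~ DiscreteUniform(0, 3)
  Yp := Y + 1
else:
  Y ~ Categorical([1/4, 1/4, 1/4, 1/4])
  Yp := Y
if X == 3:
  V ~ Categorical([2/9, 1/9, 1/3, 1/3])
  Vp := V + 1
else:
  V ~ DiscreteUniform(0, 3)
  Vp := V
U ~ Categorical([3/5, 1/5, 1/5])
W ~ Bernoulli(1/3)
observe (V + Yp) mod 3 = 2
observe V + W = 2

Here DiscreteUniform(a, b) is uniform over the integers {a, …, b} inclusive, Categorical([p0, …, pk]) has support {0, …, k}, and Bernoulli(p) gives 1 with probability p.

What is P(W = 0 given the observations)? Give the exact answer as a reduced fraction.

P(W = 0 | obs) = 546/701

Enumerate traces; 72 have nonzero weight after conditioning:
  (Z=0, X=2, Y=0, V=2, U=0, W=0) weight 3/640
  (Z=0, X=2, Y=0, V=2, U=1, W=0) weight 1/640
  (Z=0, X=2, Y=0, V=2, U=2, W=0) weight 1/640
  (Z=0, X=2, Y=1, V=1, U=0, W=1) weight 3/1280
  (Z=0, X=2, Y=1, V=1, U=1, W=1) weight 1/1280
  (Z=0, X=2, Y=1, V=1, U=2, W=1) weight 1/1280
  (Z=0, X=2, Y=3, V=2, U=0, W=0) weight 3/640
  (Z=0, X=2, Y=3, V=2, U=1, W=0) weight 1/640
  … 64 more
Group by W:
  weight(W=0) = 91/1152
  weight(W=1) = 155/6912
Total weight = 91/1152 + 155/6912 = 701/6912
P(W=0 | obs) = 91/1152 / 701/6912 = 546/701
P(W=1 | obs) = 155/6912 / 701/6912 = 155/701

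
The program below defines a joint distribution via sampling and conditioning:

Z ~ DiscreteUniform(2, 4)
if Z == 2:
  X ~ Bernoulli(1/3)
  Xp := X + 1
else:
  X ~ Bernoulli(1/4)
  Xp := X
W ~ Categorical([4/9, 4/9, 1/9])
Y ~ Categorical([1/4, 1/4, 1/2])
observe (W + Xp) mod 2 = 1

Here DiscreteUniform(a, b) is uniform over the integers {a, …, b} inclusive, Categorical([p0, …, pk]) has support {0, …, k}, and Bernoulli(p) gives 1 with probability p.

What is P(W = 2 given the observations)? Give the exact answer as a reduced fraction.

P(W = 2 | obs) = 7/79

Enumerate traces; 27 have nonzero weight after conditioning:
  (Z=2, X=0, W=0, Y=0) weight 2/81
  (Z=2, X=0, W=0, Y=1) weight 2/81
  (Z=2, X=0, W=0, Y=2) weight 4/81
  (Z=2, X=0, W=2, Y=0) weight 1/162
  (Z=2, X=0, W=2, Y=1) weight 1/162
  (Z=2, X=0, W=2, Y=2) weight 1/81
  (Z=2, X=1, W=1, Y=0) weight 1/81
  (Z=2, X=1, W=1, Y=1) weight 1/81
  … 19 more
Group by W:
  weight(W=0) = 14/81
  weight(W=1) = 22/81
  weight(W=2) = 7/162
Total weight = 14/81 + 22/81 + 7/162 = 79/162
P(W=0 | obs) = 14/81 / 79/162 = 28/79
P(W=1 | obs) = 22/81 / 79/162 = 44/79
P(W=2 | obs) = 7/162 / 79/162 = 7/79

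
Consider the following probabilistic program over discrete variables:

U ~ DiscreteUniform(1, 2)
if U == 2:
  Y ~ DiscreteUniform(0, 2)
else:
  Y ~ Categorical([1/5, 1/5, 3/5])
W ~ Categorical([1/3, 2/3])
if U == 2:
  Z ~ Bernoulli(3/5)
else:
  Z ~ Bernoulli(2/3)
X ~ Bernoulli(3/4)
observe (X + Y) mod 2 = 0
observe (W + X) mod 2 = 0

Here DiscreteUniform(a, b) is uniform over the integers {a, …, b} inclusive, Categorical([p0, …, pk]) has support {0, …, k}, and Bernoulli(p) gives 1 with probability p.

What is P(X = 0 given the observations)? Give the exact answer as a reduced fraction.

Enumerate traces; 12 have nonzero weight after conditioning:
  (U=1, Y=0, W=0, Z=0, X=0) weight 1/360
  (U=1, Y=0, W=0, Z=1, X=0) weight 1/180
  (U=1, Y=1, W=1, Z=0, X=1) weight 1/60
  (U=1, Y=1, W=1, Z=1, X=1) weight 1/30
  (U=1, Y=2, W=0, Z=0, X=0) weight 1/120
  (U=1, Y=2, W=0, Z=1, X=0) weight 1/60
  (U=2, Y=0, W=0, Z=0, X=0) weight 1/180
  (U=2, Y=0, W=0, Z=1, X=0) weight 1/120
  … 4 more
Group by X:
  weight(X=0) = 11/180
  weight(X=1) = 2/15
Total weight = 11/180 + 2/15 = 7/36
P(X=0 | obs) = 11/180 / 7/36 = 11/35
P(X=1 | obs) = 2/15 / 7/36 = 24/35

P(X = 0 | obs) = 11/35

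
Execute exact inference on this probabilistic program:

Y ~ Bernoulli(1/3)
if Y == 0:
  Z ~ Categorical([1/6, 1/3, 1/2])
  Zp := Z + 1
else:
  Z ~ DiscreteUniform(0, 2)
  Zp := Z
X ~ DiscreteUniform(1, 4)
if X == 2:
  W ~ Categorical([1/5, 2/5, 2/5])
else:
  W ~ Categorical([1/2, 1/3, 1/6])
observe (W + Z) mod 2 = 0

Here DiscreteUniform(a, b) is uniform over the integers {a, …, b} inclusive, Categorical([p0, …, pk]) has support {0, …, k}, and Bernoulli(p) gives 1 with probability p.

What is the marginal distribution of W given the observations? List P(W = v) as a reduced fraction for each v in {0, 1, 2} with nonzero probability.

Enumerate traces; 40 have nonzero weight after conditioning:
  (Y=0, Z=0, X=1, W=0) weight 1/72
  (Y=0, Z=0, X=1, W=2) weight 1/216
  (Y=0, Z=0, X=2, W=0) weight 1/180
  (Y=0, Z=0, X=2, W=2) weight 1/90
  (Y=0, Z=0, X=3, W=0) weight 1/72
  (Y=0, Z=0, X=3, W=2) weight 1/216
  (Y=0, Z=0, X=4, W=0) weight 1/72
  (Y=0, Z=0, X=4, W=2) weight 1/216
  (Y=0, Z=1, X=1, W=1) weight 1/54
  … 31 more
Group by W:
  weight(W=0) = 17/60
  weight(W=1) = 7/60
  weight(W=2) = 3/20
Total weight = 17/60 + 7/60 + 3/20 = 11/20
P(W=0 | obs) = 17/60 / 11/20 = 17/33
P(W=1 | obs) = 7/60 / 11/20 = 7/33
P(W=2 | obs) = 3/20 / 11/20 = 3/11

P(W=0) = 17/33, P(W=1) = 7/33, P(W=2) = 3/11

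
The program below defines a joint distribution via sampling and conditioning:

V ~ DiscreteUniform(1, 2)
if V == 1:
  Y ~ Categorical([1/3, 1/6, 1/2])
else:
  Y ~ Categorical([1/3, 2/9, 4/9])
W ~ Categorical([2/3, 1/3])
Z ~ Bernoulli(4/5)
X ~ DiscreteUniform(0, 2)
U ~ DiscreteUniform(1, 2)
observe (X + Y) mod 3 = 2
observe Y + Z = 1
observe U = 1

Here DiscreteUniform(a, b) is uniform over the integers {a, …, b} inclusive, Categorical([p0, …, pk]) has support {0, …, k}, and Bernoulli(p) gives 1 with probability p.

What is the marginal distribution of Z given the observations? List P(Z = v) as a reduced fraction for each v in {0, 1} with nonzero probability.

P(Z=0) = 7/55, P(Z=1) = 48/55

Enumerate traces; 8 have nonzero weight after conditioning:
  (V=1, Y=0, W=0, Z=1, X=2, U=1) weight 2/135
  (V=1, Y=0, W=1, Z=1, X=2, U=1) weight 1/135
  (V=1, Y=1, W=0, Z=0, X=1, U=1) weight 1/540
  (V=1, Y=1, W=1, Z=0, X=1, U=1) weight 1/1080
  (V=2, Y=0, W=0, Z=1, X=2, U=1) weight 2/135
  (V=2, Y=0, W=1, Z=1, X=2, U=1) weight 1/135
  (V=2, Y=1, W=0, Z=0, X=1, U=1) weight 1/405
  (V=2, Y=1, W=1, Z=0, X=1, U=1) weight 1/810
Group by Z:
  weight(Z=0) = 7/1080
  weight(Z=1) = 2/45
Total weight = 7/1080 + 2/45 = 11/216
P(Z=0 | obs) = 7/1080 / 11/216 = 7/55
P(Z=1 | obs) = 2/45 / 11/216 = 48/55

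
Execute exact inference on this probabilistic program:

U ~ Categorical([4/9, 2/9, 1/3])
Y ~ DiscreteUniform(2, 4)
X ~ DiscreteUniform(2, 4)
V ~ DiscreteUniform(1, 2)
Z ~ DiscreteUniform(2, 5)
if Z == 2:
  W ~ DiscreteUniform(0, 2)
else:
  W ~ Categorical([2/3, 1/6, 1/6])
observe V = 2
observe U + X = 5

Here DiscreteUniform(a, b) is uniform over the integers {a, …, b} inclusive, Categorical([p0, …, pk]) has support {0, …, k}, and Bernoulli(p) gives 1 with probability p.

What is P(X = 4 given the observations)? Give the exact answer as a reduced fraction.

Enumerate traces; 72 have nonzero weight after conditioning:
  (U=1, Y=2, X=4, V=2, Z=2, W=0) weight 1/972
  (U=1, Y=2, X=4, V=2, Z=2, W=1) weight 1/972
  (U=1, Y=2, X=4, V=2, Z=2, W=2) weight 1/972
  (U=1, Y=2, X=4, V=2, Z=3, W=0) weight 1/486
  (U=1, Y=2, X=4, V=2, Z=3, W=1) weight 1/1944
  (U=1, Y=2, X=4, V=2, Z=3, W=2) weight 1/1944
  (U=1, Y=2, X=4, V=2, Z=4, W=0) weight 1/486
  (U=1, Y=2, X=4, V=2, Z=4, W=1) weight 1/1944
  (U=2, Y=2, X=3, V=2, Z=2, W=0) weight 1/648
  … 63 more
Group by X:
  weight(X=3) = 1/18
  weight(X=4) = 1/27
Total weight = 1/18 + 1/27 = 5/54
P(X=3 | obs) = 1/18 / 5/54 = 3/5
P(X=4 | obs) = 1/27 / 5/54 = 2/5

P(X = 4 | obs) = 2/5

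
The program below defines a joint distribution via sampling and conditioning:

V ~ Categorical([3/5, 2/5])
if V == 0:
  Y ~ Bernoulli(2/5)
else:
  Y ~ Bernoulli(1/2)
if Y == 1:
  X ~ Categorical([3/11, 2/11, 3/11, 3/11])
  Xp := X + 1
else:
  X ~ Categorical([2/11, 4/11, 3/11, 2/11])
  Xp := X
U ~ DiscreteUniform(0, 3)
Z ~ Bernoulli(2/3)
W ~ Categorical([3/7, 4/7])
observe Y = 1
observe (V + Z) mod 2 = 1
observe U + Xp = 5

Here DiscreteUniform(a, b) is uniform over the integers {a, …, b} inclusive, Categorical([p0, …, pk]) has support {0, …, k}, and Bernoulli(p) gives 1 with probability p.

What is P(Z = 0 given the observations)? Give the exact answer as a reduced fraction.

Enumerate traces; 12 have nonzero weight after conditioning:
  (V=0, Y=1, X=1, U=3, Z=1, W=0) weight 6/1925
  (V=0, Y=1, X=1, U=3, Z=1, W=1) weight 8/1925
  (V=0, Y=1, X=2, U=2, Z=1, W=0) weight 9/1925
  (V=0, Y=1, X=2, U=2, Z=1, W=1) weight 12/1925
  (V=0, Y=1, X=3, U=1, Z=1, W=0) weight 9/1925
  (V=0, Y=1, X=3, U=1, Z=1, W=1) weight 12/1925
  (V=1, Y=1, X=1, U=3, Z=0, W=0) weight 1/770
  (V=1, Y=1, X=1, U=3, Z=0, W=1) weight 2/1155
  … 4 more
Group by Z:
  weight(Z=0) = 2/165
  weight(Z=1) = 8/275
Total weight = 2/165 + 8/275 = 34/825
P(Z=0 | obs) = 2/165 / 34/825 = 5/17
P(Z=1 | obs) = 8/275 / 34/825 = 12/17

P(Z = 0 | obs) = 5/17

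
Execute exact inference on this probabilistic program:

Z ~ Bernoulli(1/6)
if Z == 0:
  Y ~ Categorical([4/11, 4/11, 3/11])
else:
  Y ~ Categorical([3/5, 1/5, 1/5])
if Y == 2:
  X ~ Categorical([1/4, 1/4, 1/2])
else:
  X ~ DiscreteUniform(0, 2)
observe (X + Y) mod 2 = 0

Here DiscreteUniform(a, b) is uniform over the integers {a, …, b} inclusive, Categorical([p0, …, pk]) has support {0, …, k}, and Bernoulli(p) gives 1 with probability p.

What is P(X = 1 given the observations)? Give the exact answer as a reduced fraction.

P(X = 1 | obs) = 222/1141

Enumerate traces; 10 have nonzero weight after conditioning:
  (Z=0, Y=0, X=0) weight 10/99
  (Z=0, Y=0, X=2) weight 10/99
  (Z=0, Y=1, X=1) weight 10/99
  (Z=0, Y=2, X=0) weight 5/88
  (Z=0, Y=2, X=2) weight 5/44
  (Z=1, Y=0, X=0) weight 1/30
  (Z=1, Y=0, X=2) weight 1/30
  (Z=1, Y=1, X=1) weight 1/90
  … 2 more
Group by X:
  weight(X=0) = 79/396
  weight(X=1) = 37/330
  weight(X=2) = 131/495
Total weight = 79/396 + 37/330 + 131/495 = 1141/1980
P(X=0 | obs) = 79/396 / 1141/1980 = 395/1141
P(X=1 | obs) = 37/330 / 1141/1980 = 222/1141
P(X=2 | obs) = 131/495 / 1141/1980 = 524/1141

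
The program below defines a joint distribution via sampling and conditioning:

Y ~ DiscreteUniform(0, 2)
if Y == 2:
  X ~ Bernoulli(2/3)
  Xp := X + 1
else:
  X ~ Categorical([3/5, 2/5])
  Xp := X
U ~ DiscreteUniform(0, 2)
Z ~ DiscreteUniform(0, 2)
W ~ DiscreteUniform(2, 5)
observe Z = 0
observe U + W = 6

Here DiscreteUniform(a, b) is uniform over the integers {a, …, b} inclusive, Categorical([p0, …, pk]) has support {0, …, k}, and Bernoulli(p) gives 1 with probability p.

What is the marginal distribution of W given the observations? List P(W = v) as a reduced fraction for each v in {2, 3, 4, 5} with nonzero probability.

Enumerate traces; 12 have nonzero weight after conditioning:
  (Y=0, X=0, U=1, Z=0, W=5) weight 1/180
  (Y=0, X=0, U=2, Z=0, W=4) weight 1/180
  (Y=0, X=1, U=1, Z=0, W=5) weight 1/270
  (Y=0, X=1, U=2, Z=0, W=4) weight 1/270
  (Y=1, X=0, U=1, Z=0, W=5) weight 1/180
  (Y=1, X=0, U=2, Z=0, W=4) weight 1/180
  (Y=1, X=1, U=1, Z=0, W=5) weight 1/270
  (Y=1, X=1, U=2, Z=0, W=4) weight 1/270
  … 4 more
Group by W:
  weight(W=4) = 1/36
  weight(W=5) = 1/36
Total weight = 1/36 + 1/36 = 1/18
P(W=4 | obs) = 1/36 / 1/18 = 1/2
P(W=5 | obs) = 1/36 / 1/18 = 1/2

P(W=4) = 1/2, P(W=5) = 1/2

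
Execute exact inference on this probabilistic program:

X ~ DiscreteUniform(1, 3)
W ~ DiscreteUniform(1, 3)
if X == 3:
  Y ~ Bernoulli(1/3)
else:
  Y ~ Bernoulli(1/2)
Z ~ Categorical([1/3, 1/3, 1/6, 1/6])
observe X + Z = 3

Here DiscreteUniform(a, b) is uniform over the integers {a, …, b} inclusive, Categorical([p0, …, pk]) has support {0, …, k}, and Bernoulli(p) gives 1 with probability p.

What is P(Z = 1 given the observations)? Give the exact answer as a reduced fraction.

P(Z = 1 | obs) = 2/5

Enumerate traces; 18 have nonzero weight after conditioning:
  (X=1, W=1, Y=0, Z=2) weight 1/108
  (X=1, W=1, Y=1, Z=2) weight 1/108
  (X=1, W=2, Y=0, Z=2) weight 1/108
  (X=1, W=2, Y=1, Z=2) weight 1/108
  (X=1, W=3, Y=0, Z=2) weight 1/108
  (X=1, W=3, Y=1, Z=2) weight 1/108
  (X=2, W=1, Y=0, Z=1) weight 1/54
  (X=2, W=1, Y=1, Z=1) weight 1/54
  (X=3, W=1, Y=0, Z=0) weight 2/81
  … 9 more
Group by Z:
  weight(Z=0) = 1/9
  weight(Z=1) = 1/9
  weight(Z=2) = 1/18
Total weight = 1/9 + 1/9 + 1/18 = 5/18
P(Z=0 | obs) = 1/9 / 5/18 = 2/5
P(Z=1 | obs) = 1/9 / 5/18 = 2/5
P(Z=2 | obs) = 1/18 / 5/18 = 1/5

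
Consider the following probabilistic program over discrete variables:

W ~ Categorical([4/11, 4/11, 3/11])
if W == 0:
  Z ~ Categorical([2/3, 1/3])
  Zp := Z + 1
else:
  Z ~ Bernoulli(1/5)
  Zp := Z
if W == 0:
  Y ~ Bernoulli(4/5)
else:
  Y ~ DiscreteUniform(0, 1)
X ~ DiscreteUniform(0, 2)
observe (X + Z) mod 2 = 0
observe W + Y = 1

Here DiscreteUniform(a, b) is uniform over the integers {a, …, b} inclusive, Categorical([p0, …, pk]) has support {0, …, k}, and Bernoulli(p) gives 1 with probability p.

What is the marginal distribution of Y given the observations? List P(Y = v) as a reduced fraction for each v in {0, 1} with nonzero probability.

Enumerate traces; 6 have nonzero weight after conditioning:
  (W=0, Z=0, Y=1, X=0) weight 32/495
  (W=0, Z=0, Y=1, X=2) weight 32/495
  (W=0, Z=1, Y=1, X=1) weight 16/495
  (W=1, Z=0, Y=0, X=0) weight 8/165
  (W=1, Z=0, Y=0, X=2) weight 8/165
  (W=1, Z=1, Y=0, X=1) weight 2/165
Group by Y:
  weight(Y=0) = 6/55
  weight(Y=1) = 16/99
Total weight = 6/55 + 16/99 = 134/495
P(Y=0 | obs) = 6/55 / 134/495 = 27/67
P(Y=1 | obs) = 16/99 / 134/495 = 40/67

P(Y=0) = 27/67, P(Y=1) = 40/67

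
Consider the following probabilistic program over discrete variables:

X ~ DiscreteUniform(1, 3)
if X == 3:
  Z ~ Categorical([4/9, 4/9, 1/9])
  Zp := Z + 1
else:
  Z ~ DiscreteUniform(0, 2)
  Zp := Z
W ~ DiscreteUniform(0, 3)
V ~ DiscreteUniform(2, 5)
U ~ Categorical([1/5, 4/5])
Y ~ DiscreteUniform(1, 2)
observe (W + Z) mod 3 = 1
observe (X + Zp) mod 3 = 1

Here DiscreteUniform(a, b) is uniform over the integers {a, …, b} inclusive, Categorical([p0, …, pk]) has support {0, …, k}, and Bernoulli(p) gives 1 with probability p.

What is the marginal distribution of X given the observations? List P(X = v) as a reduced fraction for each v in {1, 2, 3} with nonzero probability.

P(X=1) = 3/10, P(X=2) = 3/10, P(X=3) = 2/5

Enumerate traces; 48 have nonzero weight after conditioning:
  (X=1, Z=0, W=1, V=2, U=0, Y=1) weight 1/1440
  (X=1, Z=0, W=1, V=2, U=0, Y=2) weight 1/1440
  (X=1, Z=0, W=1, V=2, U=1, Y=1) weight 1/360
  (X=1, Z=0, W=1, V=2, U=1, Y=2) weight 1/360
  (X=1, Z=0, W=1, V=3, U=0, Y=1) weight 1/1440
  (X=1, Z=0, W=1, V=3, U=0, Y=2) weight 1/1440
  (X=1, Z=0, W=1, V=3, U=1, Y=1) weight 1/360
  (X=1, Z=0, W=1, V=3, U=1, Y=2) weight 1/360
  (X=2, Z=2, W=2, V=2, U=0, Y=1) weight 1/1440
  (X=3, Z=0, W=1, V=2, U=0, Y=1) weight 1/1080
  … 38 more
Group by X:
  weight(X=1) = 1/36
  weight(X=2) = 1/36
  weight(X=3) = 1/27
Total weight = 1/36 + 1/36 + 1/27 = 5/54
P(X=1 | obs) = 1/36 / 5/54 = 3/10
P(X=2 | obs) = 1/36 / 5/54 = 3/10
P(X=3 | obs) = 1/27 / 5/54 = 2/5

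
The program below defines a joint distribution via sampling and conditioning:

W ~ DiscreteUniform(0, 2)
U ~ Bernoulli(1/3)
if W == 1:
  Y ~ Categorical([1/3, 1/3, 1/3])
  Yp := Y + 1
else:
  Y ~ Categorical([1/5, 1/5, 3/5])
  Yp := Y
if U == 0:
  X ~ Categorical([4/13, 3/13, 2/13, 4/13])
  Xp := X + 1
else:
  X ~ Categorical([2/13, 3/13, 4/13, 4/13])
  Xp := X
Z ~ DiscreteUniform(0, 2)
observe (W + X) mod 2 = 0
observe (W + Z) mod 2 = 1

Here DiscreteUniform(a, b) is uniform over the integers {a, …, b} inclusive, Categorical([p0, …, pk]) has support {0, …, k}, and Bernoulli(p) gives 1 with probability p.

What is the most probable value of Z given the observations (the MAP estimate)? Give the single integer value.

argmax_v P(Z = v | obs) = 1

Enumerate traces; 48 have nonzero weight after conditioning:
  (W=0, U=0, Y=0, X=0, Z=1) weight 8/1755
  (W=0, U=0, Y=0, X=2, Z=1) weight 4/1755
  (W=0, U=0, Y=1, X=0, Z=1) weight 8/1755
  (W=0, U=0, Y=1, X=2, Z=1) weight 4/1755
  (W=0, U=0, Y=2, X=0, Z=1) weight 8/585
  (W=0, U=0, Y=2, X=2, Z=1) weight 4/585
  (W=0, U=1, Y=0, X=0, Z=1) weight 2/1755
  (W=0, U=1, Y=0, X=2, Z=1) weight 4/1755
  (W=1, U=0, Y=0, X=1, Z=0) weight 2/351
  (W=1, U=0, Y=0, X=1, Z=2) weight 2/351
  … 38 more
Group by Z:
  weight(Z=0) = 7/117
  weight(Z=1) = 4/39
  weight(Z=2) = 7/117
Total weight = 7/117 + 4/39 + 7/117 = 2/9
P(Z=0 | obs) = 7/117 / 2/9 = 7/26
P(Z=1 | obs) = 4/39 / 2/9 = 6/13
P(Z=2 | obs) = 7/117 / 2/9 = 7/26
argmax = 1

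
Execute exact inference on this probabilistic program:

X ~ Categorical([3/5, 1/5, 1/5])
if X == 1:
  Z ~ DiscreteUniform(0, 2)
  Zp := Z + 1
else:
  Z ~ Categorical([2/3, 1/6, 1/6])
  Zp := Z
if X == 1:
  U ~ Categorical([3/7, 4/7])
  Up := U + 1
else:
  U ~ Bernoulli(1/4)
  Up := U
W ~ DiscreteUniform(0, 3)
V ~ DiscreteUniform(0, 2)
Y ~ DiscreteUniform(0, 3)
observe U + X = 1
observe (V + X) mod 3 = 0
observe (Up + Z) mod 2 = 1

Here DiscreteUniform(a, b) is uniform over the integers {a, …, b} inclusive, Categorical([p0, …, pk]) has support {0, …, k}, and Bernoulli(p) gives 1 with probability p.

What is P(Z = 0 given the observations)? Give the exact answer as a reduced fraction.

Enumerate traces; 64 have nonzero weight after conditioning:
  (X=0, Z=0, U=1, W=0, V=0, Y=0) weight 1/480
  (X=0, Z=0, U=1, W=0, V=0, Y=1) weight 1/480
  (X=0, Z=0, U=1, W=0, V=0, Y=2) weight 1/480
  (X=0, Z=0, U=1, W=0, V=0, Y=3) weight 1/480
  (X=0, Z=0, U=1, W=1, V=0, Y=0) weight 1/480
  (X=0, Z=0, U=1, W=1, V=0, Y=1) weight 1/480
  (X=0, Z=0, U=1, W=1, V=0, Y=2) weight 1/480
  (X=0, Z=0, U=1, W=1, V=0, Y=3) weight 1/480
  (X=0, Z=2, U=1, W=0, V=0, Y=0) weight 1/1920
  … 55 more
Group by Z:
  weight(Z=0) = 3/70
  weight(Z=2) = 1/56
Total weight = 3/70 + 1/56 = 17/280
P(Z=0 | obs) = 3/70 / 17/280 = 12/17
P(Z=2 | obs) = 1/56 / 17/280 = 5/17

P(Z = 0 | obs) = 12/17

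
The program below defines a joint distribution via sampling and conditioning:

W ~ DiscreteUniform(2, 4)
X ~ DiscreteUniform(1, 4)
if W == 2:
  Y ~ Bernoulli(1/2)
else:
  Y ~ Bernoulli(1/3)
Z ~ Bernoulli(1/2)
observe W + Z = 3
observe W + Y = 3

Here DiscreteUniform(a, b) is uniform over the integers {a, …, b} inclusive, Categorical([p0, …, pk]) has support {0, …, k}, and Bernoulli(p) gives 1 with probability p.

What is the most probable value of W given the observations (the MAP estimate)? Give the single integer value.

argmax_v P(W = v | obs) = 3

Enumerate traces; 8 have nonzero weight after conditioning:
  (W=2, X=1, Y=1, Z=1) weight 1/48
  (W=2, X=2, Y=1, Z=1) weight 1/48
  (W=2, X=3, Y=1, Z=1) weight 1/48
  (W=2, X=4, Y=1, Z=1) weight 1/48
  (W=3, X=1, Y=0, Z=0) weight 1/36
  (W=3, X=2, Y=0, Z=0) weight 1/36
  (W=3, X=3, Y=0, Z=0) weight 1/36
  (W=3, X=4, Y=0, Z=0) weight 1/36
Group by W:
  weight(W=2) = 1/12
  weight(W=3) = 1/9
Total weight = 1/12 + 1/9 = 7/36
P(W=2 | obs) = 1/12 / 7/36 = 3/7
P(W=3 | obs) = 1/9 / 7/36 = 4/7
argmax = 3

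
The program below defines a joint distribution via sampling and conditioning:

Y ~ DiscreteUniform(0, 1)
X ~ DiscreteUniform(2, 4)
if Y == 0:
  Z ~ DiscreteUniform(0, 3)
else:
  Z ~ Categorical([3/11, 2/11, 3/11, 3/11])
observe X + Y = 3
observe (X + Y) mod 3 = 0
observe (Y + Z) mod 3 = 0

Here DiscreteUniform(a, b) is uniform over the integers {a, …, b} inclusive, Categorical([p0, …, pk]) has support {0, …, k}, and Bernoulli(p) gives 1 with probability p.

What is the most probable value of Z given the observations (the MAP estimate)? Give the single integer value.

argmax_v P(Z = v | obs) = 2

Enumerate traces; 3 have nonzero weight after conditioning:
  (Y=0, X=3, Z=0) weight 1/24
  (Y=0, X=3, Z=3) weight 1/24
  (Y=1, X=2, Z=2) weight 1/22
Group by Z:
  weight(Z=0) = 1/24
  weight(Z=2) = 1/22
  weight(Z=3) = 1/24
Total weight = 1/24 + 1/22 + 1/24 = 17/132
P(Z=0 | obs) = 1/24 / 17/132 = 11/34
P(Z=2 | obs) = 1/22 / 17/132 = 6/17
P(Z=3 | obs) = 1/24 / 17/132 = 11/34
argmax = 2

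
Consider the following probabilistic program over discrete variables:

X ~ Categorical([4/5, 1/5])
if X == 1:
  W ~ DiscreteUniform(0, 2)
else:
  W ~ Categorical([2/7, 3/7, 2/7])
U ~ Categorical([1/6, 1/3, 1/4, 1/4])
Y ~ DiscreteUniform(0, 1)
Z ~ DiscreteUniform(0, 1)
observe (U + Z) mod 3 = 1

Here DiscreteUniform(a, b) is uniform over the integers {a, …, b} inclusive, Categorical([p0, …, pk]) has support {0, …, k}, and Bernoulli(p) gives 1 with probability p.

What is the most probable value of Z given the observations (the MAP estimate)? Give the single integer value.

argmax_v P(Z = v | obs) = 1

Enumerate traces; 36 have nonzero weight after conditioning:
  (X=0, W=0, U=0, Y=0, Z=1) weight 1/105
  (X=0, W=0, U=0, Y=1, Z=1) weight 1/105
  (X=0, W=0, U=1, Y=0, Z=0) weight 2/105
  (X=0, W=0, U=1, Y=1, Z=0) weight 2/105
  (X=0, W=0, U=3, Y=0, Z=1) weight 1/70
  (X=0, W=0, U=3, Y=1, Z=1) weight 1/70
  (X=0, W=1, U=0, Y=0, Z=1) weight 1/70
  (X=0, W=1, U=0, Y=1, Z=1) weight 1/70
  … 28 more
Group by Z:
  weight(Z=0) = 1/6
  weight(Z=1) = 5/24
Total weight = 1/6 + 5/24 = 3/8
P(Z=0 | obs) = 1/6 / 3/8 = 4/9
P(Z=1 | obs) = 5/24 / 3/8 = 5/9
argmax = 1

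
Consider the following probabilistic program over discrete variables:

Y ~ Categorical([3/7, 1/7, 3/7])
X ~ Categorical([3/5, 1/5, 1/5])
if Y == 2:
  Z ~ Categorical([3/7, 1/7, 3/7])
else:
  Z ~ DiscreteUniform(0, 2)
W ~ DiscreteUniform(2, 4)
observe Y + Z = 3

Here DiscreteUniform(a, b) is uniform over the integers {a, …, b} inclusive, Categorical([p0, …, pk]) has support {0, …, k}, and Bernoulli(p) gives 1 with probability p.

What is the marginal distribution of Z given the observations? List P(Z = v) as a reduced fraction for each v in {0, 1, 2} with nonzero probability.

P(Z=1) = 9/16, P(Z=2) = 7/16

Enumerate traces; 18 have nonzero weight after conditioning:
  (Y=1, X=0, Z=2, W=2) weight 1/105
  (Y=1, X=0, Z=2, W=3) weight 1/105
  (Y=1, X=0, Z=2, W=4) weight 1/105
  (Y=1, X=1, Z=2, W=2) weight 1/315
  (Y=1, X=1, Z=2, W=3) weight 1/315
  (Y=1, X=1, Z=2, W=4) weight 1/315
  (Y=1, X=2, Z=2, W=2) weight 1/315
  (Y=1, X=2, Z=2, W=3) weight 1/315
  (Y=2, X=0, Z=1, W=2) weight 3/245
  … 9 more
Group by Z:
  weight(Z=1) = 3/49
  weight(Z=2) = 1/21
Total weight = 3/49 + 1/21 = 16/147
P(Z=1 | obs) = 3/49 / 16/147 = 9/16
P(Z=2 | obs) = 1/21 / 16/147 = 7/16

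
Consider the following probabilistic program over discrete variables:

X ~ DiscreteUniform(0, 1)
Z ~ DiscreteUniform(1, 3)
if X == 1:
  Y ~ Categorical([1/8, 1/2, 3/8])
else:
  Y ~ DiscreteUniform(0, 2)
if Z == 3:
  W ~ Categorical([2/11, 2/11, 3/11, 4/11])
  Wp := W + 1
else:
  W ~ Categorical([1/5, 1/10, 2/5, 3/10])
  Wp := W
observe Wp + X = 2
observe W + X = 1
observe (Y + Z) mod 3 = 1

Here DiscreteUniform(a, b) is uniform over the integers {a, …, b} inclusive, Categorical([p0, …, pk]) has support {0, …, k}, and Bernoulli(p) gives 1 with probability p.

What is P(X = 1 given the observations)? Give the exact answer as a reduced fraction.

Enumerate traces; 2 have nonzero weight after conditioning:
  (X=0, Z=3, Y=1, W=1) weight 1/99
  (X=1, Z=3, Y=1, W=0) weight 1/66
Group by X:
  weight(X=0) = 1/99
  weight(X=1) = 1/66
Total weight = 1/99 + 1/66 = 5/198
P(X=0 | obs) = 1/99 / 5/198 = 2/5
P(X=1 | obs) = 1/66 / 5/198 = 3/5

P(X = 1 | obs) = 3/5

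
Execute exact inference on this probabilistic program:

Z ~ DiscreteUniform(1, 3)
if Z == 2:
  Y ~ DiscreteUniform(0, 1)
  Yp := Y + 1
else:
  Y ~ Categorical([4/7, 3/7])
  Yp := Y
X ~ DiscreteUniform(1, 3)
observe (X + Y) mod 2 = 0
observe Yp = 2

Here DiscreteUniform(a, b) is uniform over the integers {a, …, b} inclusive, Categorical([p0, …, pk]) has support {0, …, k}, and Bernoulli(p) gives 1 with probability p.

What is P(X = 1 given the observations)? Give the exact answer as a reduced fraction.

Enumerate traces; 2 have nonzero weight after conditioning:
  (Z=2, Y=1, X=1) weight 1/18
  (Z=2, Y=1, X=3) weight 1/18
Group by X:
  weight(X=1) = 1/18
  weight(X=3) = 1/18
Total weight = 1/18 + 1/18 = 1/9
P(X=1 | obs) = 1/18 / 1/9 = 1/2
P(X=3 | obs) = 1/18 / 1/9 = 1/2

P(X = 1 | obs) = 1/2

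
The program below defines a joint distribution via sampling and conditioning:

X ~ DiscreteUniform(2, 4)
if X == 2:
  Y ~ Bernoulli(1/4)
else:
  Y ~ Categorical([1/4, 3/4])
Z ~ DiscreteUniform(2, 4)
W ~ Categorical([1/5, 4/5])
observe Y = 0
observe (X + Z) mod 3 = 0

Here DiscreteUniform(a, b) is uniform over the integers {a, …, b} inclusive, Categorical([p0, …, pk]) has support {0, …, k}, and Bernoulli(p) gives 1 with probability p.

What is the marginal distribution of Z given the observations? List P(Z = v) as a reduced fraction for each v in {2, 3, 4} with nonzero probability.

Enumerate traces; 6 have nonzero weight after conditioning:
  (X=2, Y=0, Z=4, W=0) weight 1/60
  (X=2, Y=0, Z=4, W=1) weight 1/15
  (X=3, Y=0, Z=3, W=0) weight 1/180
  (X=3, Y=0, Z=3, W=1) weight 1/45
  (X=4, Y=0, Z=2, W=0) weight 1/180
  (X=4, Y=0, Z=2, W=1) weight 1/45
Group by Z:
  weight(Z=2) = 1/36
  weight(Z=3) = 1/36
  weight(Z=4) = 1/12
Total weight = 1/36 + 1/36 + 1/12 = 5/36
P(Z=2 | obs) = 1/36 / 5/36 = 1/5
P(Z=3 | obs) = 1/36 / 5/36 = 1/5
P(Z=4 | obs) = 1/12 / 5/36 = 3/5

P(Z=2) = 1/5, P(Z=3) = 1/5, P(Z=4) = 3/5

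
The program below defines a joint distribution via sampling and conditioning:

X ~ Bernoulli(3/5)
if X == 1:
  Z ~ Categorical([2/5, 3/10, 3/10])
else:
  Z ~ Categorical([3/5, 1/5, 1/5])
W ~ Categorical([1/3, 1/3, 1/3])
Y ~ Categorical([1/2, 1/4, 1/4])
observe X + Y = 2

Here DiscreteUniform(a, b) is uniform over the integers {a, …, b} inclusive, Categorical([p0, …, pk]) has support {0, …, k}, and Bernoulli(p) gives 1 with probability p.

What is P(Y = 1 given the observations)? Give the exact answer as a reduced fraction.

P(Y = 1 | obs) = 3/5

Enumerate traces; 18 have nonzero weight after conditioning:
  (X=0, Z=0, W=0, Y=2) weight 1/50
  (X=0, Z=0, W=1, Y=2) weight 1/50
  (X=0, Z=0, W=2, Y=2) weight 1/50
  (X=0, Z=1, W=0, Y=2) weight 1/150
  (X=0, Z=1, W=1, Y=2) weight 1/150
  (X=0, Z=1, W=2, Y=2) weight 1/150
  (X=0, Z=2, W=0, Y=2) weight 1/150
  (X=0, Z=2, W=1, Y=2) weight 1/150
  (X=1, Z=0, W=0, Y=1) weight 1/50
  … 9 more
Group by Y:
  weight(Y=1) = 3/20
  weight(Y=2) = 1/10
Total weight = 3/20 + 1/10 = 1/4
P(Y=1 | obs) = 3/20 / 1/4 = 3/5
P(Y=2 | obs) = 1/10 / 1/4 = 2/5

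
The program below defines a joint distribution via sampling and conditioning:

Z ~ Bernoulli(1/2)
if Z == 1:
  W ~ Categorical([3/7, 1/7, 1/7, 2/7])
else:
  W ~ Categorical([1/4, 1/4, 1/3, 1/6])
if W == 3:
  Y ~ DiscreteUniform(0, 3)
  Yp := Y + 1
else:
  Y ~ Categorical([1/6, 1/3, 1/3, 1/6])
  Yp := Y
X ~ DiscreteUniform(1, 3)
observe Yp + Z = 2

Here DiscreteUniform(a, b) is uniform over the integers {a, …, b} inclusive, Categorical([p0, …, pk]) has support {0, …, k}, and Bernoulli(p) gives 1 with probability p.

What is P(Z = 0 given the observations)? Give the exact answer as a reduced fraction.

Enumerate traces; 24 have nonzero weight after conditioning:
  (Z=0, W=0, Y=2, X=1) weight 1/72
  (Z=0, W=0, Y=2, X=2) weight 1/72
  (Z=0, W=0, Y=2, X=3) weight 1/72
  (Z=0, W=1, Y=2, X=1) weight 1/72
  (Z=0, W=1, Y=2, X=2) weight 1/72
  (Z=0, W=1, Y=2, X=3) weight 1/72
  (Z=0, W=2, Y=2, X=1) weight 1/54
  (Z=0, W=2, Y=2, X=2) weight 1/54
  (Z=1, W=0, Y=1, X=1) weight 1/42
  … 15 more
Group by Z:
  weight(Z=0) = 23/144
  weight(Z=1) = 13/84
Total weight = 23/144 + 13/84 = 317/1008
P(Z=0 | obs) = 23/144 / 317/1008 = 161/317
P(Z=1 | obs) = 13/84 / 317/1008 = 156/317

P(Z = 0 | obs) = 161/317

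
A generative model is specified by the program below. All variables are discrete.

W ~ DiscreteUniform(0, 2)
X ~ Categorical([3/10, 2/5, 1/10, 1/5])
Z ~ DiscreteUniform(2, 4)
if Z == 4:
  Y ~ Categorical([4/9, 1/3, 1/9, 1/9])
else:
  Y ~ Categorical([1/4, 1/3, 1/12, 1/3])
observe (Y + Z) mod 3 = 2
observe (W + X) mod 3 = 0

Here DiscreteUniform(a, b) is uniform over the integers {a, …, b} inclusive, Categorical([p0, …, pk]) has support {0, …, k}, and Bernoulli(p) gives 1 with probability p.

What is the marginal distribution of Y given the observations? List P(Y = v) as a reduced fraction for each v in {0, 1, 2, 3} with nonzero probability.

P(Y=0) = 1/4, P(Y=1) = 1/3, P(Y=2) = 1/12, P(Y=3) = 1/3

Enumerate traces; 16 have nonzero weight after conditioning:
  (W=0, X=0, Z=2, Y=0) weight 1/120
  (W=0, X=0, Z=2, Y=3) weight 1/90
  (W=0, X=0, Z=3, Y=2) weight 1/360
  (W=0, X=0, Z=4, Y=1) weight 1/90
  (W=0, X=3, Z=2, Y=0) weight 1/180
  (W=0, X=3, Z=2, Y=3) weight 1/135
  (W=0, X=3, Z=3, Y=2) weight 1/540
  (W=0, X=3, Z=4, Y=1) weight 1/135
  … 8 more
Group by Y:
  weight(Y=0) = 1/36
  weight(Y=1) = 1/27
  weight(Y=2) = 1/108
  weight(Y=3) = 1/27
Total weight = 1/36 + 1/27 + 1/108 + 1/27 = 1/9
P(Y=0 | obs) = 1/36 / 1/9 = 1/4
P(Y=1 | obs) = 1/27 / 1/9 = 1/3
P(Y=2 | obs) = 1/108 / 1/9 = 1/12
P(Y=3 | obs) = 1/27 / 1/9 = 1/3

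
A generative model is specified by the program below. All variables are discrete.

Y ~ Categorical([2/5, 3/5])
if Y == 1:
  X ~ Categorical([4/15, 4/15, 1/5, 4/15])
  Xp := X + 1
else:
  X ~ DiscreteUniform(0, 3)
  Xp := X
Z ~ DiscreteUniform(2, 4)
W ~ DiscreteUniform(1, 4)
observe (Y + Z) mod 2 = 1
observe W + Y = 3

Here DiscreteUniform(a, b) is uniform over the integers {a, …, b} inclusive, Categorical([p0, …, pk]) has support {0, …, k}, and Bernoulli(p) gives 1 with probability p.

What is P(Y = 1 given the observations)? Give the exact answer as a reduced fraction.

P(Y = 1 | obs) = 3/4

Enumerate traces; 12 have nonzero weight after conditioning:
  (Y=0, X=0, Z=3, W=3) weight 1/120
  (Y=0, X=1, Z=3, W=3) weight 1/120
  (Y=0, X=2, Z=3, W=3) weight 1/120
  (Y=0, X=3, Z=3, W=3) weight 1/120
  (Y=1, X=0, Z=2, W=2) weight 1/75
  (Y=1, X=0, Z=4, W=2) weight 1/75
  (Y=1, X=1, Z=2, W=2) weight 1/75
  (Y=1, X=1, Z=4, W=2) weight 1/75
  … 4 more
Group by Y:
  weight(Y=0) = 1/30
  weight(Y=1) = 1/10
Total weight = 1/30 + 1/10 = 2/15
P(Y=0 | obs) = 1/30 / 2/15 = 1/4
P(Y=1 | obs) = 1/10 / 2/15 = 3/4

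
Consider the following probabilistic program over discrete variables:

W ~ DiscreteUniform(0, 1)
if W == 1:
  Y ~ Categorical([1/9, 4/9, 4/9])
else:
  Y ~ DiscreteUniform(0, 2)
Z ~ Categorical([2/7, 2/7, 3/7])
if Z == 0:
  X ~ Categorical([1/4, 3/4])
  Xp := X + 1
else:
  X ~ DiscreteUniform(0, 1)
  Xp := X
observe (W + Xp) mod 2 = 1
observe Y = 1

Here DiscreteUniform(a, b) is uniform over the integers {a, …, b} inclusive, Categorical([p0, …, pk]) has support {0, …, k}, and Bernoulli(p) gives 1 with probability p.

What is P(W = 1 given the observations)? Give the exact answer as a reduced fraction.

Enumerate traces; 6 have nonzero weight after conditioning:
  (W=0, Y=1, Z=0, X=0) weight 1/84
  (W=0, Y=1, Z=1, X=1) weight 1/42
  (W=0, Y=1, Z=2, X=1) weight 1/28
  (W=1, Y=1, Z=0, X=1) weight 1/21
  (W=1, Y=1, Z=1, X=0) weight 2/63
  (W=1, Y=1, Z=2, X=0) weight 1/21
Group by W:
  weight(W=0) = 1/14
  weight(W=1) = 8/63
Total weight = 1/14 + 8/63 = 25/126
P(W=0 | obs) = 1/14 / 25/126 = 9/25
P(W=1 | obs) = 8/63 / 25/126 = 16/25

P(W = 1 | obs) = 16/25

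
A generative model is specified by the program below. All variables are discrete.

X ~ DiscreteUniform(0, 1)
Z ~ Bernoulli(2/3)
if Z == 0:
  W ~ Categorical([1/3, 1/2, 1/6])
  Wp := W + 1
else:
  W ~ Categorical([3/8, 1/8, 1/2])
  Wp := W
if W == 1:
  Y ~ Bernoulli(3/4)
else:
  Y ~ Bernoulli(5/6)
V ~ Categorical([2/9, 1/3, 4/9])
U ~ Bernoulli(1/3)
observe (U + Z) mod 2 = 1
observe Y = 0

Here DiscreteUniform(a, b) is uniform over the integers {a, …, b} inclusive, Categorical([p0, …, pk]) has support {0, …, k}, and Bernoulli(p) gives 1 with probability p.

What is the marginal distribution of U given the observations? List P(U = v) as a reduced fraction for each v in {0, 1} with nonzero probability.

Enumerate traces; 36 have nonzero weight after conditioning:
  (X=0, Z=0, W=0, Y=0, V=0, U=1) weight 1/1458
  (X=0, Z=0, W=0, Y=0, V=1, U=1) weight 1/972
  (X=0, Z=0, W=0, Y=0, V=2, U=1) weight 1/729
  (X=0, Z=0, W=1, Y=0, V=0, U=1) weight 1/648
  (X=0, Z=0, W=1, Y=0, V=1, U=1) weight 1/432
  (X=0, Z=0, W=1, Y=0, V=2, U=1) weight 1/324
  (X=0, Z=0, W=2, Y=0, V=0, U=1) weight 1/2916
  (X=0, Z=0, W=2, Y=0, V=1, U=1) weight 1/1944
  (X=0, Z=1, W=0, Y=0, V=0, U=0) weight 1/324
  … 27 more
Group by U:
  weight(U=0) = 17/216
  weight(U=1) = 5/216
Total weight = 17/216 + 5/216 = 11/108
P(U=0 | obs) = 17/216 / 11/108 = 17/22
P(U=1 | obs) = 5/216 / 11/108 = 5/22

P(U=0) = 17/22, P(U=1) = 5/22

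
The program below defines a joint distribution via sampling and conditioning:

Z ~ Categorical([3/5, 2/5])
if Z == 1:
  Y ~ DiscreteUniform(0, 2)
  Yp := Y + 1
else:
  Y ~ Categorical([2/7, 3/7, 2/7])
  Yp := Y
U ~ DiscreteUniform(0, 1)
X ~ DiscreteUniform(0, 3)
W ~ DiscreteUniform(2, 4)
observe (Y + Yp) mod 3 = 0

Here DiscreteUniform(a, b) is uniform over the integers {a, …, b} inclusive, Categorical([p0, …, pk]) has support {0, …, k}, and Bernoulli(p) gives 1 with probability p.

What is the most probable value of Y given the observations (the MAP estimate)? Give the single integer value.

Enumerate traces; 48 have nonzero weight after conditioning:
  (Z=0, Y=0, U=0, X=0, W=2) weight 1/140
  (Z=0, Y=0, U=0, X=0, W=3) weight 1/140
  (Z=0, Y=0, U=0, X=0, W=4) weight 1/140
  (Z=0, Y=0, U=0, X=1, W=2) weight 1/140
  (Z=0, Y=0, U=0, X=1, W=3) weight 1/140
  (Z=0, Y=0, U=0, X=1, W=4) weight 1/140
  (Z=0, Y=0, U=0, X=2, W=2) weight 1/140
  (Z=0, Y=0, U=0, X=2, W=3) weight 1/140
  (Z=1, Y=1, U=0, X=0, W=2) weight 1/180
  … 39 more
Group by Y:
  weight(Y=0) = 6/35
  weight(Y=1) = 2/15
Total weight = 6/35 + 2/15 = 32/105
P(Y=0 | obs) = 6/35 / 32/105 = 9/16
P(Y=1 | obs) = 2/15 / 32/105 = 7/16
argmax = 0

argmax_v P(Y = v | obs) = 0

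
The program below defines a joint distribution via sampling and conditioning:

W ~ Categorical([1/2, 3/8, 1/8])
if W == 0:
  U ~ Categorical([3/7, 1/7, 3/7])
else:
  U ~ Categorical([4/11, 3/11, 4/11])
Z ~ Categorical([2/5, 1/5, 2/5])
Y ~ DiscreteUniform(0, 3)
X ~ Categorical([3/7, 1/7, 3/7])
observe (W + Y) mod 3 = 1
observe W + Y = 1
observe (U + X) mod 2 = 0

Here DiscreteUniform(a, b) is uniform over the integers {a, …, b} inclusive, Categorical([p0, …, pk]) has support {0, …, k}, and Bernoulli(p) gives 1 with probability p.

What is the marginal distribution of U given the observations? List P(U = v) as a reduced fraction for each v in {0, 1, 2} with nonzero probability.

P(U=0) = 1296/2699, P(U=1) = 107/2699, P(U=2) = 1296/2699

Enumerate traces; 30 have nonzero weight after conditioning:
  (W=0, U=0, Z=0, Y=1, X=0) weight 9/980
  (W=0, U=0, Z=0, Y=1, X=2) weight 9/980
  (W=0, U=0, Z=1, Y=1, X=0) weight 9/1960
  (W=0, U=0, Z=1, Y=1, X=2) weight 9/1960
  (W=0, U=0, Z=2, Y=1, X=0) weight 9/980
  (W=0, U=0, Z=2, Y=1, X=2) weight 9/980
  (W=0, U=1, Z=0, Y=1, X=1) weight 1/980
  (W=0, U=1, Z=1, Y=1, X=1) weight 1/1960
  (W=0, U=2, Z=0, Y=1, X=0) weight 9/980
  … 21 more
Group by U:
  weight(U=0) = 81/1078
  weight(U=1) = 107/17248
  weight(U=2) = 81/1078
Total weight = 81/1078 + 107/17248 + 81/1078 = 2699/17248
P(U=0 | obs) = 81/1078 / 2699/17248 = 1296/2699
P(U=1 | obs) = 107/17248 / 2699/17248 = 107/2699
P(U=2 | obs) = 81/1078 / 2699/17248 = 1296/2699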